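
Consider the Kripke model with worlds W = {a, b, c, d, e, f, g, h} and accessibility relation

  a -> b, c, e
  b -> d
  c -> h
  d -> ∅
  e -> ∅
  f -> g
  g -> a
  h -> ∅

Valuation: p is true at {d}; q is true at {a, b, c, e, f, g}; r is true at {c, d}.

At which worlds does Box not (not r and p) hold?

{a, b, c, d, e, f, g, h}

a: successors {b, c, e}; not (not r and p) there: b:T, c:T, e:T. ✓
b: successors {d}; not (not r and p) there: d:T. ✓
c: successors {h}; not (not r and p) there: h:T. ✓
d: no successors, so Box not (not r and p) holds vacuously. ✓
e: no successors, so Box not (not r and p) holds vacuously. ✓
f: successors {g}; not (not r and p) there: g:T. ✓
g: successors {a}; not (not r and p) there: a:T. ✓
h: no successors, so Box not (not r and p) holds vacuously. ✓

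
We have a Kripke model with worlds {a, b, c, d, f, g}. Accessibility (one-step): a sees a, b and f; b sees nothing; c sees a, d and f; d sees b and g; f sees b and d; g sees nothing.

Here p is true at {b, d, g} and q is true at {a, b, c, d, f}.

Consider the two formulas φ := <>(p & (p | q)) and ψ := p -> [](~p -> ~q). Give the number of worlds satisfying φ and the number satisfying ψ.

4 and 6

For <>(p & (p | q)):
a: successors {a, b, f}; p & (p | q) there: a:F, b:T, f:F. ✓
b: no successors, so <>(p & (p | q)) fails. ✗
c: successors {a, d, f}; p & (p | q) there: a:F, d:T, f:F. ✓
d: successors {b, g}; p & (p | q) there: b:T, g:T. ✓
f: successors {b, d}; p & (p | q) there: b:T, d:T. ✓
g: no successors, so <>(p & (p | q)) fails. ✗
— 4 worlds.
For p -> [](~p -> ~q):
a: p is F, [](~p -> ~q) is F. ✓
b: p is T, [](~p -> ~q) is T. ✓
c: p is F, [](~p -> ~q) is F. ✓
d: p is T, [](~p -> ~q) is T. ✓
f: p is F, [](~p -> ~q) is T. ✓
g: p is T, [](~p -> ~q) is T. ✓
— 6 worlds.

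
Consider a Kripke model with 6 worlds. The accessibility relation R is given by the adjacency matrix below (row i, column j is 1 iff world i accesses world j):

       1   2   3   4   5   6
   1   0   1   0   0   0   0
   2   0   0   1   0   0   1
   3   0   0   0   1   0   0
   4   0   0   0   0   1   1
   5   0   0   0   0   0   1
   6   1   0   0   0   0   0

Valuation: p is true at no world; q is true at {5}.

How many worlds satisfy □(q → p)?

1: successors {2}; q → p there: 2:T. ✓
2: successors {3, 6}; q → p there: 3:T, 6:T. ✓
3: successors {4}; q → p there: 4:T. ✓
4: successors {5, 6}; q → p there: 5:F, 6:T. ✗
5: successors {6}; q → p there: 6:T. ✓
6: successors {1}; q → p there: 1:T. ✓
Satisfying worlds: {1, 2, 3, 5, 6}.

5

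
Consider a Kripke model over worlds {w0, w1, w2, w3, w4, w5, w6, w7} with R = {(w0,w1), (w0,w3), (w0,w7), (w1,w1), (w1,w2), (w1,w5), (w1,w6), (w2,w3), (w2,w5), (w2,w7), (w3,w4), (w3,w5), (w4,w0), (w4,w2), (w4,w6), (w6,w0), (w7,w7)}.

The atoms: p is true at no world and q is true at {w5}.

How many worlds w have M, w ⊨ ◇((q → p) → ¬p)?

w0: successors {w1, w3, w7}; (q → p) → ¬p there: w1:T, w3:T, w7:T. ✓
w1: successors {w1, w2, w5, w6}; (q → p) → ¬p there: w1:T, w2:T, w5:T, w6:T. ✓
w2: successors {w3, w5, w7}; (q → p) → ¬p there: w3:T, w5:T, w7:T. ✓
w3: successors {w4, w5}; (q → p) → ¬p there: w4:T, w5:T. ✓
w4: successors {w0, w2, w6}; (q → p) → ¬p there: w0:T, w2:T, w6:T. ✓
w5: no successors, so ◇((q → p) → ¬p) fails. ✗
w6: successors {w0}; (q → p) → ¬p there: w0:T. ✓
w7: successors {w7}; (q → p) → ¬p there: w7:T. ✓
Satisfying worlds: {w0, w1, w2, w3, w4, w6, w7}.

7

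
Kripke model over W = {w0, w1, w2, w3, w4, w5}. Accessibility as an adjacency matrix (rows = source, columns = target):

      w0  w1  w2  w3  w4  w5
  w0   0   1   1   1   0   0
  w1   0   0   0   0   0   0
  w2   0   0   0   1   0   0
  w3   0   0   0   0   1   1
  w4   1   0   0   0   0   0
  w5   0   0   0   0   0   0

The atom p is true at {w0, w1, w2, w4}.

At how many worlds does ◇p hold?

w0: successors {w1, w2, w3}; p there: w1:T, w2:T, w3:F. ✓
w1: no successors, so ◇p fails. ✗
w2: successors {w3}; p there: w3:F. ✗
w3: successors {w4, w5}; p there: w4:T, w5:F. ✓
w4: successors {w0}; p there: w0:T. ✓
w5: no successors, so ◇p fails. ✗
Satisfying worlds: {w0, w3, w4}.

3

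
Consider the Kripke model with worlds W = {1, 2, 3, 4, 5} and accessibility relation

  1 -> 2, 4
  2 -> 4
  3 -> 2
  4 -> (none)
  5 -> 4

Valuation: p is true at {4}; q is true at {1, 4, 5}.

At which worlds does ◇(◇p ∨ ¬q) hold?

{1, 3}

1: successors {2, 4}; ◇p ∨ ¬q there: 2:T, 4:F. ✓
2: successors {4}; ◇p ∨ ¬q there: 4:F. ✗
3: successors {2}; ◇p ∨ ¬q there: 2:T. ✓
4: no successors, so ◇(◇p ∨ ¬q) fails. ✗
5: successors {4}; ◇p ∨ ¬q there: 4:F. ✗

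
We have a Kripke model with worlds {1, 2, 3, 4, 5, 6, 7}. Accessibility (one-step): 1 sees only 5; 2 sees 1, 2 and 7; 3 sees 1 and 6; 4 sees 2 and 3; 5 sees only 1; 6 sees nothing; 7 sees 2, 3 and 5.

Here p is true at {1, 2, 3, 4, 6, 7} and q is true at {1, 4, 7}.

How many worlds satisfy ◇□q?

3

1: successors {5}; □q there: 5:T. ✓
2: successors {1, 2, 7}; □q there: 1:F, 2:F, 7:F. ✗
3: successors {1, 6}; □q there: 1:F, 6:T. ✓
4: successors {2, 3}; □q there: 2:F, 3:F. ✗
5: successors {1}; □q there: 1:F. ✗
6: no successors, so ◇□q fails. ✗
7: successors {2, 3, 5}; □q there: 2:F, 3:F, 5:T. ✓
Satisfying worlds: {1, 3, 7}.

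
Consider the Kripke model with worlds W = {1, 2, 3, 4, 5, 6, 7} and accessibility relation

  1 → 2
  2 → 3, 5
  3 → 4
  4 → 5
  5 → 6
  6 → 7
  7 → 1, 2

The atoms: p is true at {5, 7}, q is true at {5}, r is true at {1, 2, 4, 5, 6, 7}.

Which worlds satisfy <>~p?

{1, 2, 3, 5, 7}

1: successors {2}; ~p there: 2:T. ✓
2: successors {3, 5}; ~p there: 3:T, 5:F. ✓
3: successors {4}; ~p there: 4:T. ✓
4: successors {5}; ~p there: 5:F. ✗
5: successors {6}; ~p there: 6:T. ✓
6: successors {7}; ~p there: 7:F. ✗
7: successors {1, 2}; ~p there: 1:T, 2:T. ✓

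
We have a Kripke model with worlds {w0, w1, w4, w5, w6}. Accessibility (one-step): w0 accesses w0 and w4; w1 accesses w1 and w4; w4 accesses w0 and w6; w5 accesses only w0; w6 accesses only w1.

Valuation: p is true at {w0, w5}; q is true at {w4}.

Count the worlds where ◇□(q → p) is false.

2

w0: successors {w0, w4}; □(q → p) there: w0:F, w4:T. ✓
w1: successors {w1, w4}; □(q → p) there: w1:F, w4:T. ✓
w4: successors {w0, w6}; □(q → p) there: w0:F, w6:T. ✓
w5: successors {w0}; □(q → p) there: w0:F. ✗
w6: successors {w1}; □(q → p) there: w1:F. ✗
Satisfying worlds: {w0, w1, w4}.
So ◇□(q → p) fails at the other 2 worlds.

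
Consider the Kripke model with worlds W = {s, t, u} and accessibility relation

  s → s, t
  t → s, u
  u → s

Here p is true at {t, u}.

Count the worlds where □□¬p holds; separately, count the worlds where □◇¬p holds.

0 and 3

For □□¬p:
s: successors {s, t}; □¬p there: s:F, t:F. ✗
t: successors {s, u}; □¬p there: s:F, u:T. ✗
u: successors {s}; □¬p there: s:F. ✗
— 0 worlds.
For □◇¬p:
s: successors {s, t}; ◇¬p there: s:T, t:T. ✓
t: successors {s, u}; ◇¬p there: s:T, u:T. ✓
u: successors {s}; ◇¬p there: s:T. ✓
— 3 worlds.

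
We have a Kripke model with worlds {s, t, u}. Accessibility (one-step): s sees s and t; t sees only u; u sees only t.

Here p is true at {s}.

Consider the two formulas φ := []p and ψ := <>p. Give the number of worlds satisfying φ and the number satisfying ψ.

0 and 1

For []p:
s: successors {s, t}; p there: s:T, t:F. ✗
t: successors {u}; p there: u:F. ✗
u: successors {t}; p there: t:F. ✗
— 0 worlds.
For <>p:
s: successors {s, t}; p there: s:T, t:F. ✓
t: successors {u}; p there: u:F. ✗
u: successors {t}; p there: t:F. ✗
— 1 world.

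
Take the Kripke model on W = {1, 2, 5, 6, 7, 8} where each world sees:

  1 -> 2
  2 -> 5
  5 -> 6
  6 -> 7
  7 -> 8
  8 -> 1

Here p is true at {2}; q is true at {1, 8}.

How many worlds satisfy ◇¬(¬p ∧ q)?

4

1: successors {2}; ¬(¬p ∧ q) there: 2:T. ✓
2: successors {5}; ¬(¬p ∧ q) there: 5:T. ✓
5: successors {6}; ¬(¬p ∧ q) there: 6:T. ✓
6: successors {7}; ¬(¬p ∧ q) there: 7:T. ✓
7: successors {8}; ¬(¬p ∧ q) there: 8:F. ✗
8: successors {1}; ¬(¬p ∧ q) there: 1:F. ✗
Satisfying worlds: {1, 2, 5, 6}.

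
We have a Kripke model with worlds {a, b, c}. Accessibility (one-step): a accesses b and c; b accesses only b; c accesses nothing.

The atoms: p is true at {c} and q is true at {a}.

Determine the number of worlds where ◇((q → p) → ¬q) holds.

2

a: successors {b, c}; (q → p) → ¬q there: b:T, c:T. ✓
b: successors {b}; (q → p) → ¬q there: b:T. ✓
c: no successors, so ◇((q → p) → ¬q) fails. ✗
Satisfying worlds: {a, b}.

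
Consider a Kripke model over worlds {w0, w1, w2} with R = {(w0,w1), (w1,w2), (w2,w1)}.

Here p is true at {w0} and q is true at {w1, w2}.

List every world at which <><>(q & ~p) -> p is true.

{w0}

w0: <><>(q & ~p) is T, p is T. ✓
w1: <><>(q & ~p) is T, p is F. ✗
w2: <><>(q & ~p) is T, p is F. ✗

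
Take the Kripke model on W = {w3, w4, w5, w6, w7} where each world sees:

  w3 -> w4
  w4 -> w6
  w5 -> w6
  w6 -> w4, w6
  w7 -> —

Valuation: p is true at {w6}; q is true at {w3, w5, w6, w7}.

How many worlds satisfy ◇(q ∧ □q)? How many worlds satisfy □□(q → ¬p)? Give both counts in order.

0 and 1

For ◇(q ∧ □q):
w3: successors {w4}; q ∧ □q there: w4:F. ✗
w4: successors {w6}; q ∧ □q there: w6:F. ✗
w5: successors {w6}; q ∧ □q there: w6:F. ✗
w6: successors {w4, w6}; q ∧ □q there: w4:F, w6:F. ✗
w7: no successors, so ◇(q ∧ □q) fails. ✗
— 0 worlds.
For □□(q → ¬p):
w3: successors {w4}; □(q → ¬p) there: w4:F. ✗
w4: successors {w6}; □(q → ¬p) there: w6:F. ✗
w5: successors {w6}; □(q → ¬p) there: w6:F. ✗
w6: successors {w4, w6}; □(q → ¬p) there: w4:F, w6:F. ✗
w7: no successors, so □□(q → ¬p) holds vacuously. ✓
— 1 world.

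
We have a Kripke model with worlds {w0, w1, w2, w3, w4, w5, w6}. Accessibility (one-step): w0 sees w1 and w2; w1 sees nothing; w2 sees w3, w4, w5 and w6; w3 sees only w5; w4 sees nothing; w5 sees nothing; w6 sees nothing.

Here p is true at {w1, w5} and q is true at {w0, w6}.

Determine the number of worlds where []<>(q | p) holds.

w0: successors {w1, w2}; <>(q | p) there: w1:F, w2:T. ✗
w1: no successors, so []<>(q | p) holds vacuously. ✓
w2: successors {w3, w4, w5, w6}; <>(q | p) there: w3:T, w4:F, w5:F, w6:F. ✗
w3: successors {w5}; <>(q | p) there: w5:F. ✗
w4: no successors, so []<>(q | p) holds vacuously. ✓
w5: no successors, so []<>(q | p) holds vacuously. ✓
w6: no successors, so []<>(q | p) holds vacuously. ✓
Satisfying worlds: {w1, w4, w5, w6}.

4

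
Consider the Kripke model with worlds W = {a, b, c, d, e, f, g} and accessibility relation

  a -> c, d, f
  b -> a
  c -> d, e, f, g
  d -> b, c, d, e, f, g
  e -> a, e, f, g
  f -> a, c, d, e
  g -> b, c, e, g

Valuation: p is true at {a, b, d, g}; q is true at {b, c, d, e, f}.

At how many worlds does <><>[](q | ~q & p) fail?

a: successors {c, d, f}; <>[](q | ~q & p) there: c:T, d:T, f:T. ✓
b: successors {a}; <>[](q | ~q & p) there: a:T. ✓
c: successors {d, e, f, g}; <>[](q | ~q & p) there: d:T, e:T, f:T, g:T. ✓
d: successors {b, c, d, e, f, g}; <>[](q | ~q & p) there: b:T, c:T, d:T, e:T, f:T, g:T. ✓
e: successors {a, e, f, g}; <>[](q | ~q & p) there: a:T, e:T, f:T, g:T. ✓
f: successors {a, c, d, e}; <>[](q | ~q & p) there: a:T, c:T, d:T, e:T. ✓
g: successors {b, c, e, g}; <>[](q | ~q & p) there: b:T, c:T, e:T, g:T. ✓
Satisfying worlds: {a, b, c, d, e, f, g}.
So <><>[](q | ~q & p) fails at the other 0 worlds.

0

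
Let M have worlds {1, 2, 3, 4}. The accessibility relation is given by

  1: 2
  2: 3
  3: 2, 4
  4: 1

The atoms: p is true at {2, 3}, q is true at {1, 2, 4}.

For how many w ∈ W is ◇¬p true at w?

2

1: successors {2}; ¬p there: 2:F. ✗
2: successors {3}; ¬p there: 3:F. ✗
3: successors {2, 4}; ¬p there: 2:F, 4:T. ✓
4: successors {1}; ¬p there: 1:T. ✓
Satisfying worlds: {3, 4}.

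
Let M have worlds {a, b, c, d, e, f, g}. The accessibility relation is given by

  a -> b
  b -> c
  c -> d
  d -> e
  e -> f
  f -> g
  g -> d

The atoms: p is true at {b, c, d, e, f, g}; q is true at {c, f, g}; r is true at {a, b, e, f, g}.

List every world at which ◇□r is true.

a: successors {b}; □r there: b:F. ✗
b: successors {c}; □r there: c:F. ✗
c: successors {d}; □r there: d:T. ✓
d: successors {e}; □r there: e:T. ✓
e: successors {f}; □r there: f:T. ✓
f: successors {g}; □r there: g:F. ✗
g: successors {d}; □r there: d:T. ✓

{c, d, e, g}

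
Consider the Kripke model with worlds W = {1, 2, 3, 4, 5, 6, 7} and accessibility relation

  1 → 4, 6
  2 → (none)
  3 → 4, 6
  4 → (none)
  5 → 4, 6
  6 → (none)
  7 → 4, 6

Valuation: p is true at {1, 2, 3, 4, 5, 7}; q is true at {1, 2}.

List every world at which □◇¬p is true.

1: successors {4, 6}; ◇¬p there: 4:F, 6:F. ✗
2: no successors, so □◇¬p holds vacuously. ✓
3: successors {4, 6}; ◇¬p there: 4:F, 6:F. ✗
4: no successors, so □◇¬p holds vacuously. ✓
5: successors {4, 6}; ◇¬p there: 4:F, 6:F. ✗
6: no successors, so □◇¬p holds vacuously. ✓
7: successors {4, 6}; ◇¬p there: 4:F, 6:F. ✗

{2, 4, 6}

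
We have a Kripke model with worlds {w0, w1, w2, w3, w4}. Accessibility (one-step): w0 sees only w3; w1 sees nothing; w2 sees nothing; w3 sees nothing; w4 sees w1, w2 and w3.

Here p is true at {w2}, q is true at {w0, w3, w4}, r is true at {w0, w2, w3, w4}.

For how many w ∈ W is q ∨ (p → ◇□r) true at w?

4

w0: q is T, p → ◇□r is T. ✓
w1: q is F, p → ◇□r is T. ✓
w2: q is F, p → ◇□r is F. ✗
w3: q is T, p → ◇□r is T. ✓
w4: q is T, p → ◇□r is T. ✓
Satisfying worlds: {w0, w1, w3, w4}.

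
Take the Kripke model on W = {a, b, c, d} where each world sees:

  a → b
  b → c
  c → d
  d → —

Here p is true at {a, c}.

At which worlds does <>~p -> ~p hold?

a: <>~p is T, ~p is F. ✗
b: <>~p is F, ~p is T. ✓
c: <>~p is T, ~p is F. ✗
d: <>~p is F, ~p is T. ✓

{b, d}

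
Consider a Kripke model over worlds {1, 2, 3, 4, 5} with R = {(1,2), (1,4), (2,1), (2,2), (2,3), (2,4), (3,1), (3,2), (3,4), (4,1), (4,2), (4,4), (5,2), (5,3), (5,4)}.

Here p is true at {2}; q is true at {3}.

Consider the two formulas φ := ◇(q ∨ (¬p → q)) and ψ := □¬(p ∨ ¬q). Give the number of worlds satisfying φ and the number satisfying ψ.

For ◇(q ∨ (¬p → q)):
1: successors {2, 4}; q ∨ (¬p → q) there: 2:T, 4:F. ✓
2: successors {1, 2, 3, 4}; q ∨ (¬p → q) there: 1:F, 2:T, 3:T, 4:F. ✓
3: successors {1, 2, 4}; q ∨ (¬p → q) there: 1:F, 2:T, 4:F. ✓
4: successors {1, 2, 4}; q ∨ (¬p → q) there: 1:F, 2:T, 4:F. ✓
5: successors {2, 3, 4}; q ∨ (¬p → q) there: 2:T, 3:T, 4:F. ✓
— 5 worlds.
For □¬(p ∨ ¬q):
1: successors {2, 4}; ¬(p ∨ ¬q) there: 2:F, 4:F. ✗
2: successors {1, 2, 3, 4}; ¬(p ∨ ¬q) there: 1:F, 2:F, 3:T, 4:F. ✗
3: successors {1, 2, 4}; ¬(p ∨ ¬q) there: 1:F, 2:F, 4:F. ✗
4: successors {1, 2, 4}; ¬(p ∨ ¬q) there: 1:F, 2:F, 4:F. ✗
5: successors {2, 3, 4}; ¬(p ∨ ¬q) there: 2:F, 3:T, 4:F. ✗
— 0 worlds.

5 and 0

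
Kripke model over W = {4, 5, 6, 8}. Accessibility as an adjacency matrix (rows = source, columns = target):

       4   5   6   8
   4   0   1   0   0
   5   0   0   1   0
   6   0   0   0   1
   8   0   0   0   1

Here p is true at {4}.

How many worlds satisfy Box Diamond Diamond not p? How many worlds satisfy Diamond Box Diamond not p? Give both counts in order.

For Box Diamond Diamond not p:
4: successors {5}; Diamond Diamond not p there: 5:T. ✓
5: successors {6}; Diamond Diamond not p there: 6:T. ✓
6: successors {8}; Diamond Diamond not p there: 8:T. ✓
8: successors {8}; Diamond Diamond not p there: 8:T. ✓
— 4 worlds.
For Diamond Box Diamond not p:
4: successors {5}; Box Diamond not p there: 5:T. ✓
5: successors {6}; Box Diamond not p there: 6:T. ✓
6: successors {8}; Box Diamond not p there: 8:T. ✓
8: successors {8}; Box Diamond not p there: 8:T. ✓
— 4 worlds.

4 and 4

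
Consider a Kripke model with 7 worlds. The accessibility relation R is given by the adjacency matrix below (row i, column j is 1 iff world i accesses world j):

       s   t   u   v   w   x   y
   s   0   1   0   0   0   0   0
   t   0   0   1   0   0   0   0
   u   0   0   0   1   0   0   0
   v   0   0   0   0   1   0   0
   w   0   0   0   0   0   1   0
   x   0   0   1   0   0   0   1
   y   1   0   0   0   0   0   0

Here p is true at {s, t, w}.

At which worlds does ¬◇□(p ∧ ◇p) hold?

s: ◇□(p ∧ ◇p) is F. ✓
t: ◇□(p ∧ ◇p) is F. ✓
u: ◇□(p ∧ ◇p) is F. ✓
v: ◇□(p ∧ ◇p) is F. ✓
w: ◇□(p ∧ ◇p) is F. ✓
x: ◇□(p ∧ ◇p) is T. ✗
y: ◇□(p ∧ ◇p) is F. ✓

{s, t, u, v, w, y}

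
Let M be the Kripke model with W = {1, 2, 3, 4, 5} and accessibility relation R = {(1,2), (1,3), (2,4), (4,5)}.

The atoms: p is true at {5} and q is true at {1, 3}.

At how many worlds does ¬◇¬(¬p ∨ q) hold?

1: ◇¬(¬p ∨ q) is F. ✓
2: ◇¬(¬p ∨ q) is F. ✓
3: ◇¬(¬p ∨ q) is F. ✓
4: ◇¬(¬p ∨ q) is T. ✗
5: ◇¬(¬p ∨ q) is F. ✓
Satisfying worlds: {1, 2, 3, 5}.

4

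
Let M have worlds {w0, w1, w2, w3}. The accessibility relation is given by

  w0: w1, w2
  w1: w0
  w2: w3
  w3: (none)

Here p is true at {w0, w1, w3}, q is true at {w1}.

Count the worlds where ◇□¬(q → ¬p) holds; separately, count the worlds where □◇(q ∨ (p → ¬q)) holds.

1 and 3

For ◇□¬(q → ¬p):
w0: successors {w1, w2}; □¬(q → ¬p) there: w1:F, w2:F. ✗
w1: successors {w0}; □¬(q → ¬p) there: w0:F. ✗
w2: successors {w3}; □¬(q → ¬p) there: w3:T. ✓
w3: no successors, so ◇□¬(q → ¬p) fails. ✗
— 1 world.
For □◇(q ∨ (p → ¬q)):
w0: successors {w1, w2}; ◇(q ∨ (p → ¬q)) there: w1:T, w2:T. ✓
w1: successors {w0}; ◇(q ∨ (p → ¬q)) there: w0:T. ✓
w2: successors {w3}; ◇(q ∨ (p → ¬q)) there: w3:F. ✗
w3: no successors, so □◇(q ∨ (p → ¬q)) holds vacuously. ✓
— 3 worlds.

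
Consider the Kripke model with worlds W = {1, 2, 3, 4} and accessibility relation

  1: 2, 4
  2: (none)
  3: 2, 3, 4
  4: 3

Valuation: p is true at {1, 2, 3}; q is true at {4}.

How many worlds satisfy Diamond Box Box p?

2

1: successors {2, 4}; Box Box p there: 2:T, 4:F. ✓
2: no successors, so Diamond Box Box p fails. ✗
3: successors {2, 3, 4}; Box Box p there: 2:T, 3:F, 4:F. ✓
4: successors {3}; Box Box p there: 3:F. ✗
Satisfying worlds: {1, 3}.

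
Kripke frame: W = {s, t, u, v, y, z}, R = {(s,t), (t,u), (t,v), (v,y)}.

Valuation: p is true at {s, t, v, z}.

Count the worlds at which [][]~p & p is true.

s: [][]~p is F, p is T. ✗
t: [][]~p is T, p is T. ✓
u: [][]~p is T, p is F. ✗
v: [][]~p is T, p is T. ✓
y: [][]~p is T, p is F. ✗
z: [][]~p is T, p is T. ✓
Satisfying worlds: {t, v, z}.

3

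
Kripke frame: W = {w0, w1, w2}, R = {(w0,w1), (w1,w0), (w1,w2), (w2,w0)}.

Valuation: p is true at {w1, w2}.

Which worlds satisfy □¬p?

{w2}

w0: successors {w1}; ¬p there: w1:F. ✗
w1: successors {w0, w2}; ¬p there: w0:T, w2:F. ✗
w2: successors {w0}; ¬p there: w0:T. ✓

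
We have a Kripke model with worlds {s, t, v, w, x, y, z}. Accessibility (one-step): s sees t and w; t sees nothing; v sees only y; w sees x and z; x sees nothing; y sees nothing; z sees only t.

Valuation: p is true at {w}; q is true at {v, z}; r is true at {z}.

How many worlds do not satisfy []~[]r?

4

s: successors {t, w}; ~[]r there: t:F, w:T. ✗
t: no successors, so []~[]r holds vacuously. ✓
v: successors {y}; ~[]r there: y:F. ✗
w: successors {x, z}; ~[]r there: x:F, z:T. ✗
x: no successors, so []~[]r holds vacuously. ✓
y: no successors, so []~[]r holds vacuously. ✓
z: successors {t}; ~[]r there: t:F. ✗
Satisfying worlds: {t, x, y}.
So []~[]r fails at the other 4 worlds.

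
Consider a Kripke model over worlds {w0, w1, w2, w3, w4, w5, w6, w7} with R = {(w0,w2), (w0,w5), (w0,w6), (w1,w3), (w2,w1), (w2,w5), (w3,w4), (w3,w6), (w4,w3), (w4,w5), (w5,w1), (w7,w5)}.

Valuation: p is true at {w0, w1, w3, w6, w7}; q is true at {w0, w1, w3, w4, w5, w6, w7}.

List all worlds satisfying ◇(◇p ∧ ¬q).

w0: successors {w2, w5, w6}; ◇p ∧ ¬q there: w2:T, w5:F, w6:F. ✓
w1: successors {w3}; ◇p ∧ ¬q there: w3:F. ✗
w2: successors {w1, w5}; ◇p ∧ ¬q there: w1:F, w5:F. ✗
w3: successors {w4, w6}; ◇p ∧ ¬q there: w4:F, w6:F. ✗
w4: successors {w3, w5}; ◇p ∧ ¬q there: w3:F, w5:F. ✗
w5: successors {w1}; ◇p ∧ ¬q there: w1:F. ✗
w6: no successors, so ◇(◇p ∧ ¬q) fails. ✗
w7: successors {w5}; ◇p ∧ ¬q there: w5:F. ✗

{w0}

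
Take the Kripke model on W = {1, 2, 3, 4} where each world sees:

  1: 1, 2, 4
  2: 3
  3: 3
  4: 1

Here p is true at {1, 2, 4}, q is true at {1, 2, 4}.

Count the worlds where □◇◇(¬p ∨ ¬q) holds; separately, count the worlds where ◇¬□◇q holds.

For □◇◇(¬p ∨ ¬q):
1: successors {1, 2, 4}; ◇◇(¬p ∨ ¬q) there: 1:T, 2:T, 4:F. ✗
2: successors {3}; ◇◇(¬p ∨ ¬q) there: 3:T. ✓
3: successors {3}; ◇◇(¬p ∨ ¬q) there: 3:T. ✓
4: successors {1}; ◇◇(¬p ∨ ¬q) there: 1:T. ✓
— 3 worlds.
For ◇¬□◇q:
1: successors {1, 2, 4}; ¬□◇q there: 1:T, 2:T, 4:F. ✓
2: successors {3}; ¬□◇q there: 3:T. ✓
3: successors {3}; ¬□◇q there: 3:T. ✓
4: successors {1}; ¬□◇q there: 1:T. ✓
— 4 worlds.

3 and 4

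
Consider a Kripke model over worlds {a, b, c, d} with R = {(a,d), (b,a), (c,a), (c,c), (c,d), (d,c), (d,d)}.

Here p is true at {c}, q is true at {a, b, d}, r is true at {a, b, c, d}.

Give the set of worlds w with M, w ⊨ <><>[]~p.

{c, d}

a: successors {d}; <>[]~p there: d:F. ✗
b: successors {a}; <>[]~p there: a:F. ✗
c: successors {a, c, d}; <>[]~p there: a:F, c:T, d:F. ✓
d: successors {c, d}; <>[]~p there: c:T, d:F. ✓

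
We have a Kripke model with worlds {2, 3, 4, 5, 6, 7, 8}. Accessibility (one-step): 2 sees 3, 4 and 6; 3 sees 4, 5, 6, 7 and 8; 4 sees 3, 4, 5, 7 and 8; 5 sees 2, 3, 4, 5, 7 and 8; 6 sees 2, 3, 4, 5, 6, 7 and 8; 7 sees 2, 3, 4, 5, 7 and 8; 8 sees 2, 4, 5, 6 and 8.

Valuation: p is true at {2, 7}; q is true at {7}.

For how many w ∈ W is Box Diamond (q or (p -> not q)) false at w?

2: successors {3, 4, 6}; Diamond (q or (p -> not q)) there: 3:T, 4:T, 6:T. ✓
3: successors {4, 5, 6, 7, 8}; Diamond (q or (p -> not q)) there: 4:T, 5:T, 6:T, 7:T, 8:T. ✓
4: successors {3, 4, 5, 7, 8}; Diamond (q or (p -> not q)) there: 3:T, 4:T, 5:T, 7:T, 8:T. ✓
5: successors {2, 3, 4, 5, 7, 8}; Diamond (q or (p -> not q)) there: 2:T, 3:T, 4:T, 5:T, 7:T, 8:T. ✓
6: successors {2, 3, 4, 5, 6, 7, 8}; Diamond (q or (p -> not q)) there: 2:T, 3:T, 4:T, 5:T, 6:T, 7:T, 8:T. ✓
7: successors {2, 3, 4, 5, 7, 8}; Diamond (q or (p -> not q)) there: 2:T, 3:T, 4:T, 5:T, 7:T, 8:T. ✓
8: successors {2, 4, 5, 6, 8}; Diamond (q or (p -> not q)) there: 2:T, 4:T, 5:T, 6:T, 8:T. ✓
Satisfying worlds: {2, 3, 4, 5, 6, 7, 8}.
So Box Diamond (q or (p -> not q)) fails at the other 0 worlds.

0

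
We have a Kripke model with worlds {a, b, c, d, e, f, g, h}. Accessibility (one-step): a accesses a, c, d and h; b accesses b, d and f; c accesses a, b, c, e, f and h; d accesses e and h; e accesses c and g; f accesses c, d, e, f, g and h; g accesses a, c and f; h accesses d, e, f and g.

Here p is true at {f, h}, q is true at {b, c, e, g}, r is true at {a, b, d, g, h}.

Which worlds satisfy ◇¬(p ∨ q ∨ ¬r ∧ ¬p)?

a: successors {a, c, d, h}; ¬(p ∨ q ∨ ¬r ∧ ¬p) there: a:T, c:F, d:T, h:F. ✓
b: successors {b, d, f}; ¬(p ∨ q ∨ ¬r ∧ ¬p) there: b:F, d:T, f:F. ✓
c: successors {a, b, c, e, f, h}; ¬(p ∨ q ∨ ¬r ∧ ¬p) there: a:T, b:F, c:F, e:F, f:F, h:F. ✓
d: successors {e, h}; ¬(p ∨ q ∨ ¬r ∧ ¬p) there: e:F, h:F. ✗
e: successors {c, g}; ¬(p ∨ q ∨ ¬r ∧ ¬p) there: c:F, g:F. ✗
f: successors {c, d, e, f, g, h}; ¬(p ∨ q ∨ ¬r ∧ ¬p) there: c:F, d:T, e:F, f:F, g:F, h:F. ✓
g: successors {a, c, f}; ¬(p ∨ q ∨ ¬r ∧ ¬p) there: a:T, c:F, f:F. ✓
h: successors {d, e, f, g}; ¬(p ∨ q ∨ ¬r ∧ ¬p) there: d:T, e:F, f:F, g:F. ✓

{a, b, c, f, g, h}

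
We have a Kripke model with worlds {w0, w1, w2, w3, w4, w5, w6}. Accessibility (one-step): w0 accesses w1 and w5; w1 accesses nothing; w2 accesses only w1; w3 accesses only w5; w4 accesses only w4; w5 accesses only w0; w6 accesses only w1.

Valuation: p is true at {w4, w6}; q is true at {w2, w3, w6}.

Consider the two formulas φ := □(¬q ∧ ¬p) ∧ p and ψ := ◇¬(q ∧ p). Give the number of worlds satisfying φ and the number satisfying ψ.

1 and 6

For □(¬q ∧ ¬p) ∧ p:
w0: □(¬q ∧ ¬p) is T, p is F. ✗
w1: □(¬q ∧ ¬p) is T, p is F. ✗
w2: □(¬q ∧ ¬p) is T, p is F. ✗
w3: □(¬q ∧ ¬p) is T, p is F. ✗
w4: □(¬q ∧ ¬p) is F, p is T. ✗
w5: □(¬q ∧ ¬p) is T, p is F. ✗
w6: □(¬q ∧ ¬p) is T, p is T. ✓
— 1 world.
For ◇¬(q ∧ p):
w0: successors {w1, w5}; ¬(q ∧ p) there: w1:T, w5:T. ✓
w1: no successors, so ◇¬(q ∧ p) fails. ✗
w2: successors {w1}; ¬(q ∧ p) there: w1:T. ✓
w3: successors {w5}; ¬(q ∧ p) there: w5:T. ✓
w4: successors {w4}; ¬(q ∧ p) there: w4:T. ✓
w5: successors {w0}; ¬(q ∧ p) there: w0:T. ✓
w6: successors {w1}; ¬(q ∧ p) there: w1:T. ✓
— 6 worlds.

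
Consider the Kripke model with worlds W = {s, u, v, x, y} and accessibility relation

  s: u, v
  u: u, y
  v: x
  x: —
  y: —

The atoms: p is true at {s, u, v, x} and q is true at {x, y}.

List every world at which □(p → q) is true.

s: successors {u, v}; p → q there: u:F, v:F. ✗
u: successors {u, y}; p → q there: u:F, y:T. ✗
v: successors {x}; p → q there: x:T. ✓
x: no successors, so □(p → q) holds vacuously. ✓
y: no successors, so □(p → q) holds vacuously. ✓

{v, x, y}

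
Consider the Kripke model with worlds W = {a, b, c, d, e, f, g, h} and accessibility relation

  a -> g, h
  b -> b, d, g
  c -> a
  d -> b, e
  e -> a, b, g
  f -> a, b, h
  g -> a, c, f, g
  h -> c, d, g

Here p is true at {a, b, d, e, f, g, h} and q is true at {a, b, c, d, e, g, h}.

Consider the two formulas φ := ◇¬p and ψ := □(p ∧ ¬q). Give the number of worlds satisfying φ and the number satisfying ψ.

For ◇¬p:
a: successors {g, h}; ¬p there: g:F, h:F. ✗
b: successors {b, d, g}; ¬p there: b:F, d:F, g:F. ✗
c: successors {a}; ¬p there: a:F. ✗
d: successors {b, e}; ¬p there: b:F, e:F. ✗
e: successors {a, b, g}; ¬p there: a:F, b:F, g:F. ✗
f: successors {a, b, h}; ¬p there: a:F, b:F, h:F. ✗
g: successors {a, c, f, g}; ¬p there: a:F, c:T, f:F, g:F. ✓
h: successors {c, d, g}; ¬p there: c:T, d:F, g:F. ✓
— 2 worlds.
For □(p ∧ ¬q):
a: successors {g, h}; p ∧ ¬q there: g:F, h:F. ✗
b: successors {b, d, g}; p ∧ ¬q there: b:F, d:F, g:F. ✗
c: successors {a}; p ∧ ¬q there: a:F. ✗
d: successors {b, e}; p ∧ ¬q there: b:F, e:F. ✗
e: successors {a, b, g}; p ∧ ¬q there: a:F, b:F, g:F. ✗
f: successors {a, b, h}; p ∧ ¬q there: a:F, b:F, h:F. ✗
g: successors {a, c, f, g}; p ∧ ¬q there: a:F, c:F, f:T, g:F. ✗
h: successors {c, d, g}; p ∧ ¬q there: c:F, d:F, g:F. ✗
— 0 worlds.

2 and 0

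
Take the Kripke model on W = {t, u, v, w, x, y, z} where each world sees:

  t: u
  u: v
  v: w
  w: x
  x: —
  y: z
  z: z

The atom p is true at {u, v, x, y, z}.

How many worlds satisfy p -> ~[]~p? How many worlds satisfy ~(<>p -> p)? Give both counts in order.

For p -> ~[]~p:
t: p is F, ~[]~p is T. ✓
u: p is T, ~[]~p is T. ✓
v: p is T, ~[]~p is F. ✗
w: p is F, ~[]~p is T. ✓
x: p is T, ~[]~p is F. ✗
y: p is T, ~[]~p is T. ✓
z: p is T, ~[]~p is T. ✓
— 5 worlds.
For ~(<>p -> p):
t: <>p -> p is F. ✓
u: <>p -> p is T. ✗
v: <>p -> p is T. ✗
w: <>p -> p is F. ✓
x: <>p -> p is T. ✗
y: <>p -> p is T. ✗
z: <>p -> p is T. ✗
— 2 worlds.

5 and 2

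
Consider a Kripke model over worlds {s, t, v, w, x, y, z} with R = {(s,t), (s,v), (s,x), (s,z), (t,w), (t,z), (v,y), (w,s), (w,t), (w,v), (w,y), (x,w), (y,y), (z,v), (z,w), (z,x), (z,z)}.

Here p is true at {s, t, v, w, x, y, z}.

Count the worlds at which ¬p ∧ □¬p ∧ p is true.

0

s: ¬p ∧ □¬p is F, p is T. ✗
t: ¬p ∧ □¬p is F, p is T. ✗
v: ¬p ∧ □¬p is F, p is T. ✗
w: ¬p ∧ □¬p is F, p is T. ✗
x: ¬p ∧ □¬p is F, p is T. ✗
y: ¬p ∧ □¬p is F, p is T. ✗
z: ¬p ∧ □¬p is F, p is T. ✗
Satisfying worlds: ∅.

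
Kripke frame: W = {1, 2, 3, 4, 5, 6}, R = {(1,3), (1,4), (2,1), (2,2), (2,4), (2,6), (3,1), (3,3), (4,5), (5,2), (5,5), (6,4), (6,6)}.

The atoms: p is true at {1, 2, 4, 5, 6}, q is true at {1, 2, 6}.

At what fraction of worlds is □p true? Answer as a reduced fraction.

2/3

1: successors {3, 4}; p there: 3:F, 4:T. ✗
2: successors {1, 2, 4, 6}; p there: 1:T, 2:T, 4:T, 6:T. ✓
3: successors {1, 3}; p there: 1:T, 3:F. ✗
4: successors {5}; p there: 5:T. ✓
5: successors {2, 5}; p there: 2:T, 5:T. ✓
6: successors {4, 6}; p there: 4:T, 6:T. ✓
That's 4 of 6 worlds, so 4/6 = 2/3.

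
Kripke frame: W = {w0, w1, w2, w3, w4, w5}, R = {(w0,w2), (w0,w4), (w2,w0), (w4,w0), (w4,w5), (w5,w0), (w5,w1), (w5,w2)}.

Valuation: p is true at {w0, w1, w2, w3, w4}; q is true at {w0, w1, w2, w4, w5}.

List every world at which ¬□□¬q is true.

{w0, w2, w4, w5}

w0: □□¬q is F. ✓
w1: □□¬q is T. ✗
w2: □□¬q is F. ✓
w3: □□¬q is T. ✗
w4: □□¬q is F. ✓
w5: □□¬q is F. ✓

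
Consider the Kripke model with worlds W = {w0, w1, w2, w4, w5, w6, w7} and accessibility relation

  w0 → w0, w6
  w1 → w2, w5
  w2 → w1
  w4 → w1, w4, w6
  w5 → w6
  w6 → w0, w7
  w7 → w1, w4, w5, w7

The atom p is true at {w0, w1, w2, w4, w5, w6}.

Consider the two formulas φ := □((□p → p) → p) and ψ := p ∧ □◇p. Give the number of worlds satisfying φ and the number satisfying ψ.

For □((□p → p) → p):
w0: successors {w0, w6}; (□p → p) → p there: w0:T, w6:T. ✓
w1: successors {w2, w5}; (□p → p) → p there: w2:T, w5:T. ✓
w2: successors {w1}; (□p → p) → p there: w1:T. ✓
w4: successors {w1, w4, w6}; (□p → p) → p there: w1:T, w4:T, w6:T. ✓
w5: successors {w6}; (□p → p) → p there: w6:T. ✓
w6: successors {w0, w7}; (□p → p) → p there: w0:T, w7:F. ✗
w7: successors {w1, w4, w5, w7}; (□p → p) → p there: w1:T, w4:T, w5:T, w7:F. ✗
— 5 worlds.
For p ∧ □◇p:
w0: p is T, □◇p is T. ✓
w1: p is T, □◇p is T. ✓
w2: p is T, □◇p is T. ✓
w4: p is T, □◇p is T. ✓
w5: p is T, □◇p is T. ✓
w6: p is T, □◇p is T. ✓
w7: p is F, □◇p is T. ✗
— 6 worlds.

5 and 6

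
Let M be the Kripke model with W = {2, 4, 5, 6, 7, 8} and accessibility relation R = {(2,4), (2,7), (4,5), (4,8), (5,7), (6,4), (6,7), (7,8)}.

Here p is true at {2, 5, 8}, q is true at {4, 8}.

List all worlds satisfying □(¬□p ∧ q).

{8}

2: successors {4, 7}; ¬□p ∧ q there: 4:F, 7:F. ✗
4: successors {5, 8}; ¬□p ∧ q there: 5:F, 8:F. ✗
5: successors {7}; ¬□p ∧ q there: 7:F. ✗
6: successors {4, 7}; ¬□p ∧ q there: 4:F, 7:F. ✗
7: successors {8}; ¬□p ∧ q there: 8:F. ✗
8: no successors, so □(¬□p ∧ q) holds vacuously. ✓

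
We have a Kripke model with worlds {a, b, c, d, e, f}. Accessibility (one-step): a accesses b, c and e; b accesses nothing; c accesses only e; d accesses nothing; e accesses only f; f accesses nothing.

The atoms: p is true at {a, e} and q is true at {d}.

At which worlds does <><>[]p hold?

a: successors {b, c, e}; <>[]p there: b:F, c:F, e:T. ✓
b: no successors, so <><>[]p fails. ✗
c: successors {e}; <>[]p there: e:T. ✓
d: no successors, so <><>[]p fails. ✗
e: successors {f}; <>[]p there: f:F. ✗
f: no successors, so <><>[]p fails. ✗

{a, c}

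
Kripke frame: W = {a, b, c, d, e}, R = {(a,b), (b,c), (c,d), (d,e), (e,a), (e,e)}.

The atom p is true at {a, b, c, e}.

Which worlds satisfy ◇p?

{a, b, d, e}

a: successors {b}; p there: b:T. ✓
b: successors {c}; p there: c:T. ✓
c: successors {d}; p there: d:F. ✗
d: successors {e}; p there: e:T. ✓
e: successors {a, e}; p there: a:T, e:T. ✓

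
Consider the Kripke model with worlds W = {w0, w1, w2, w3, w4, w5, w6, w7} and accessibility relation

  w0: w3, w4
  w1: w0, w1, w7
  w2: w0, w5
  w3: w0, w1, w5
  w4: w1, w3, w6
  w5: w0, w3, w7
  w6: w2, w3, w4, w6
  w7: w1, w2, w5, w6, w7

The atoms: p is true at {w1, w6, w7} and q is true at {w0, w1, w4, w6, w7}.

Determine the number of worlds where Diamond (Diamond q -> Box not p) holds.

6

w0: successors {w3, w4}; Diamond q -> Box not p there: w3:F, w4:F. ✗
w1: successors {w0, w1, w7}; Diamond q -> Box not p there: w0:T, w1:F, w7:F. ✓
w2: successors {w0, w5}; Diamond q -> Box not p there: w0:T, w5:F. ✓
w3: successors {w0, w1, w5}; Diamond q -> Box not p there: w0:T, w1:F, w5:F. ✓
w4: successors {w1, w3, w6}; Diamond q -> Box not p there: w1:F, w3:F, w6:F. ✗
w5: successors {w0, w3, w7}; Diamond q -> Box not p there: w0:T, w3:F, w7:F. ✓
w6: successors {w2, w3, w4, w6}; Diamond q -> Box not p there: w2:T, w3:F, w4:F, w6:F. ✓
w7: successors {w1, w2, w5, w6, w7}; Diamond q -> Box not p there: w1:F, w2:T, w5:F, w6:F, w7:F. ✓
Satisfying worlds: {w1, w2, w3, w5, w6, w7}.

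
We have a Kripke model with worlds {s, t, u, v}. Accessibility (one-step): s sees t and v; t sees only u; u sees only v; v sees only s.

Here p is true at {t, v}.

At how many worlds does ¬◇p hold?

2

s: ◇p is T. ✗
t: ◇p is F. ✓
u: ◇p is T. ✗
v: ◇p is F. ✓
Satisfying worlds: {t, v}.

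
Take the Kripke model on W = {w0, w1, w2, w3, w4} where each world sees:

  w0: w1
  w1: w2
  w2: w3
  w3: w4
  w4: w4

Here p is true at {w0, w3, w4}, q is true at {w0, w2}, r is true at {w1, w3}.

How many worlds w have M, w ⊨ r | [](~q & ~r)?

w0: r is F, [](~q & ~r) is F. ✗
w1: r is T, [](~q & ~r) is F. ✓
w2: r is F, [](~q & ~r) is F. ✗
w3: r is T, [](~q & ~r) is T. ✓
w4: r is F, [](~q & ~r) is T. ✓
Satisfying worlds: {w1, w3, w4}.

3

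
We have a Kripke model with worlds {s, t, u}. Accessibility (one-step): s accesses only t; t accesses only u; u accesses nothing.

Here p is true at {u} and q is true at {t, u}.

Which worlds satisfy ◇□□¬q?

{s, t}

s: successors {t}; □□¬q there: t:T. ✓
t: successors {u}; □□¬q there: u:T. ✓
u: no successors, so ◇□□¬q fails. ✗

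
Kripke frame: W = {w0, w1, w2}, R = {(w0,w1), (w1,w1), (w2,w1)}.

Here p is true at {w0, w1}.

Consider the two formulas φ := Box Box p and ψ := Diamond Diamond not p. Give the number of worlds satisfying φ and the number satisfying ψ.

3 and 0

For Box Box p:
w0: successors {w1}; Box p there: w1:T. ✓
w1: successors {w1}; Box p there: w1:T. ✓
w2: successors {w1}; Box p there: w1:T. ✓
— 3 worlds.
For Diamond Diamond not p:
w0: successors {w1}; Diamond not p there: w1:F. ✗
w1: successors {w1}; Diamond not p there: w1:F. ✗
w2: successors {w1}; Diamond not p there: w1:F. ✗
— 0 worlds.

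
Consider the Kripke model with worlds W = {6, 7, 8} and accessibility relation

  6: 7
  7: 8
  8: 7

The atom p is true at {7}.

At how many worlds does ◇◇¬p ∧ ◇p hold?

6: ◇◇¬p is T, ◇p is T. ✓
7: ◇◇¬p is F, ◇p is F. ✗
8: ◇◇¬p is T, ◇p is T. ✓
Satisfying worlds: {6, 8}.

2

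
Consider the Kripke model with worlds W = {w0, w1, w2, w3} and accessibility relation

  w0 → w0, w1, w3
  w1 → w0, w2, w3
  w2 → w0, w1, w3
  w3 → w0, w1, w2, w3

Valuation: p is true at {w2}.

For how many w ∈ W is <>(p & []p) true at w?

w0: successors {w0, w1, w3}; p & []p there: w0:F, w1:F, w3:F. ✗
w1: successors {w0, w2, w3}; p & []p there: w0:F, w2:F, w3:F. ✗
w2: successors {w0, w1, w3}; p & []p there: w0:F, w1:F, w3:F. ✗
w3: successors {w0, w1, w2, w3}; p & []p there: w0:F, w1:F, w2:F, w3:F. ✗
Satisfying worlds: ∅.

0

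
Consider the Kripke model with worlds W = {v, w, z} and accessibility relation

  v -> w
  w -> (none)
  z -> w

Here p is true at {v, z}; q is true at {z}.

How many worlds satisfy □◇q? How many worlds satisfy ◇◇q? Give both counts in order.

For □◇q:
v: successors {w}; ◇q there: w:F. ✗
w: no successors, so □◇q holds vacuously. ✓
z: successors {w}; ◇q there: w:F. ✗
— 1 world.
For ◇◇q:
v: successors {w}; ◇q there: w:F. ✗
w: no successors, so ◇◇q fails. ✗
z: successors {w}; ◇q there: w:F. ✗
— 0 worlds.

1 and 0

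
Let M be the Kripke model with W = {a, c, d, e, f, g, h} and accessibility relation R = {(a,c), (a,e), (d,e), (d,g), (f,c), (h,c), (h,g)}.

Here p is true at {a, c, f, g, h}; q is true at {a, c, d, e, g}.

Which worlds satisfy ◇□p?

{a, d, f, h}

a: successors {c, e}; □p there: c:T, e:T. ✓
c: no successors, so ◇□p fails. ✗
d: successors {e, g}; □p there: e:T, g:T. ✓
e: no successors, so ◇□p fails. ✗
f: successors {c}; □p there: c:T. ✓
g: no successors, so ◇□p fails. ✗
h: successors {c, g}; □p there: c:T, g:T. ✓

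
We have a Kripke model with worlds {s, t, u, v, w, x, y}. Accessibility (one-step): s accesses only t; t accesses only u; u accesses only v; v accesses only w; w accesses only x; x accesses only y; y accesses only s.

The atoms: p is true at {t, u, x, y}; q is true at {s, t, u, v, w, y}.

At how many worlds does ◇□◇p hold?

s: successors {t}; □◇p there: t:F. ✗
t: successors {u}; □◇p there: u:F. ✗
u: successors {v}; □◇p there: v:T. ✓
v: successors {w}; □◇p there: w:T. ✓
w: successors {x}; □◇p there: x:F. ✗
x: successors {y}; □◇p there: y:T. ✓
y: successors {s}; □◇p there: s:T. ✓
Satisfying worlds: {u, v, x, y}.

4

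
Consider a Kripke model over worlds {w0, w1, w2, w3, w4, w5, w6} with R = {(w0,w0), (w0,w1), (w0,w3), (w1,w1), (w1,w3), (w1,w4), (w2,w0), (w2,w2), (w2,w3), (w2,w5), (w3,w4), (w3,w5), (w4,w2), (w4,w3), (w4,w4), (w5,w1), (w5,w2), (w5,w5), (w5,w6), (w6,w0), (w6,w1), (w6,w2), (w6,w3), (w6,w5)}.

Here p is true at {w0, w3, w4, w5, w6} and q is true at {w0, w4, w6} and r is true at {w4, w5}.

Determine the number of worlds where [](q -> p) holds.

7

w0: successors {w0, w1, w3}; q -> p there: w0:T, w1:T, w3:T. ✓
w1: successors {w1, w3, w4}; q -> p there: w1:T, w3:T, w4:T. ✓
w2: successors {w0, w2, w3, w5}; q -> p there: w0:T, w2:T, w3:T, w5:T. ✓
w3: successors {w4, w5}; q -> p there: w4:T, w5:T. ✓
w4: successors {w2, w3, w4}; q -> p there: w2:T, w3:T, w4:T. ✓
w5: successors {w1, w2, w5, w6}; q -> p there: w1:T, w2:T, w5:T, w6:T. ✓
w6: successors {w0, w1, w2, w3, w5}; q -> p there: w0:T, w1:T, w2:T, w3:T, w5:T. ✓
Satisfying worlds: {w0, w1, w2, w3, w4, w5, w6}.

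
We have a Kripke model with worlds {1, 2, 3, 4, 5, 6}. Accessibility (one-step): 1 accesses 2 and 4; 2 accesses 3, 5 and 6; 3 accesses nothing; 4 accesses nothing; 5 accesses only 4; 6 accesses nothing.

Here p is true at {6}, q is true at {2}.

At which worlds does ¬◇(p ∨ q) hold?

{3, 4, 5, 6}

1: ◇(p ∨ q) is T. ✗
2: ◇(p ∨ q) is T. ✗
3: ◇(p ∨ q) is F. ✓
4: ◇(p ∨ q) is F. ✓
5: ◇(p ∨ q) is F. ✓
6: ◇(p ∨ q) is F. ✓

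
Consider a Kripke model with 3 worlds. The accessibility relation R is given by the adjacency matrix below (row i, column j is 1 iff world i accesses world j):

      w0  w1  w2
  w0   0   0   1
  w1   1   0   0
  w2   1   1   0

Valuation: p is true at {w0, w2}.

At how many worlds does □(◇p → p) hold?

w0: successors {w2}; ◇p → p there: w2:T. ✓
w1: successors {w0}; ◇p → p there: w0:T. ✓
w2: successors {w0, w1}; ◇p → p there: w0:T, w1:F. ✗
Satisfying worlds: {w0, w1}.

2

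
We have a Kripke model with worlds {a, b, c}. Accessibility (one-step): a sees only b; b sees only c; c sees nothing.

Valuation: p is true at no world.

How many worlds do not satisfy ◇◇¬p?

a: successors {b}; ◇¬p there: b:T. ✓
b: successors {c}; ◇¬p there: c:F. ✗
c: no successors, so ◇◇¬p fails. ✗
Satisfying worlds: {a}.
So ◇◇¬p fails at the other 2 worlds.

2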